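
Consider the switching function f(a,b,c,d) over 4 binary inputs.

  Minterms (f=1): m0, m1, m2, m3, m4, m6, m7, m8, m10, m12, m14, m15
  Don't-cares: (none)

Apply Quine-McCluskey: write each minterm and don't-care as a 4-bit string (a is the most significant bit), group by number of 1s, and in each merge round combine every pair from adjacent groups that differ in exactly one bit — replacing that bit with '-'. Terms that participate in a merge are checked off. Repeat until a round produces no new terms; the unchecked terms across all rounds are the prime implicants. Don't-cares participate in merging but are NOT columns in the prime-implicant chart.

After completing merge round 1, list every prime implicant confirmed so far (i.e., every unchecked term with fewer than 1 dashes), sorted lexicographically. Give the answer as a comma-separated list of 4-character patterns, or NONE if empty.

Round 0: 0000✓ 0001✓ 0010✓ 0011✓ 0100✓ 0110✓ 0111✓ 1000✓ 1010✓ 1100✓ 1110✓ 1111✓
Round 1: -000✓ -010✓ -100✓ -110✓ -111✓ 0-00✓ 0-10✓ 0-11✓ 00-0✓ 00-1✓ 000-✓ 001-✓ 01-0✓ 011-✓ 1-00✓ 1-10✓ 10-0✓ 11-0✓ 111-✓
Round 2: --00✓ --10✓ -0-0✓ -1-0✓ -11- 0--0✓ 0-1- 00-- 1--0✓
Round 3: ---0
PIs = {---0, -11-, 0-1-, 00--}

NONE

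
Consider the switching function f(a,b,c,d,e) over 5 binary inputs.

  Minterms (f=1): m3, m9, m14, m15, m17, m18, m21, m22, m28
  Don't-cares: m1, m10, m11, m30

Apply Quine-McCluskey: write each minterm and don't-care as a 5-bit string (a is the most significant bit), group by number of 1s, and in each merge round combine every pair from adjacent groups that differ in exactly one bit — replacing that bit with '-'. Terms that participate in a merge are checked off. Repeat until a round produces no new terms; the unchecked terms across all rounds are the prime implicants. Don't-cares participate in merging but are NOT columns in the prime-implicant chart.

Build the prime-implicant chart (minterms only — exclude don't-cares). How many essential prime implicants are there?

5

Round 0: 00001✓ 00011✓ 01001✓ 01010✓ 01011✓ 01110✓ 01111✓ 10001✓ 10010✓ 10101✓ 10110✓ 11100✓ 11110✓
Round 1: -0001 -1110 0-001✓ 0-011✓ 000-1✓ 01-10✓ 01-11✓ 010-1✓ 0101-✓ 0111-✓ 1-110 10-01 10-10 111-0
Round 2: 0-0-1 01-1-
PIs = {-0001, -1110, 0-0-1, 01-1-, 1-110, 10-01, 10-10, 111-0}
Coverage chart:
  m3: 0-0-1 ←essential
  m9: 0-0-1 ←essential
  m14: -1110,01-1-
  m15: 01-1- ←essential
  m17: -0001,10-01
  m18: 10-10 ←essential
  m21: 10-01 ←essential
  m22: 1-110,10-10
  m28: 111-0 ←essential
Essential: 0-0-1, 01-1-, 10-01, 10-10, 111-0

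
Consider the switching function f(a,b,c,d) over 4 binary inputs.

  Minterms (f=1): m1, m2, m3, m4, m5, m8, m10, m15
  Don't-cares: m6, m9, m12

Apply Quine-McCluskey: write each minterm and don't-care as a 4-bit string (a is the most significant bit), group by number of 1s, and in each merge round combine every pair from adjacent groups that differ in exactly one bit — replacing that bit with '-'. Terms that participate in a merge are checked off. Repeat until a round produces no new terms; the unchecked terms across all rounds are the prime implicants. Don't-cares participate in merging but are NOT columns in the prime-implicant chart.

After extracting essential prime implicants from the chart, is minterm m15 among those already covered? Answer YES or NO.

[col 0] 0001*, 0010*, 0011*, 0100*, 0101*, 0110*, 1000*, 1001*, 1010*, 1100*, 1111
[col 1] -001, -010, -100, 0-01, 0-10, 00-1, 001-, 01-0, 010-, 1-00, 10-0, 100-
Prime implicants: -001, -010, -100, 0-01, 0-10, 00-1, 001-, 01-0, 010-, 1-00, 10-0, 100-, 1111
PI chart (minterm → PIs covering it):
  1 | -001,0-01,00-1
  2 | -010,0-10,001-
  3 | 00-1,001-
  4 | -100,01-0,010-
  5 | 0-01,010-
  8 | 1-00,10-0,100-
  10 | -010,10-0
  15 | 1111  (sole → essential)
Essential prime implicants: 1111

YES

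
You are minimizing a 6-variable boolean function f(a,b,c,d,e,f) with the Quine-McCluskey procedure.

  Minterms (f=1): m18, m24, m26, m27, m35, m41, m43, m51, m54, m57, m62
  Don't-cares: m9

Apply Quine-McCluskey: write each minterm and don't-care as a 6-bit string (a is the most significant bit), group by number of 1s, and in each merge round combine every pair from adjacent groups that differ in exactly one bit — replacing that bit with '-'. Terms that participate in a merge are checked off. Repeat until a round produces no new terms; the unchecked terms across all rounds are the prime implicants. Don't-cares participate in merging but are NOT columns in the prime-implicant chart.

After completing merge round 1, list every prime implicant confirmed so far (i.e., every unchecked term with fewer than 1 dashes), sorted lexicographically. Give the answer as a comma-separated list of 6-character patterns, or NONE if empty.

NONE

size-2^0 implicants → 001001(✓)  010010(✓)  011000(✓)  011010(✓)  011011(✓)  100011(✓)  101001(✓)  101011(✓)  110011(✓)  110110(✓)  111001(✓)  111110(✓)
size-2^1 implicants → -01001  01-010  0110-0  01101-  1-0011  1-1001  10-011  1010-1  11-110
Unchecked terms (primes): -01001, 01-010, 0110-0, 01101-, 1-0011, 1-1001, 10-011, 1010-1, 11-110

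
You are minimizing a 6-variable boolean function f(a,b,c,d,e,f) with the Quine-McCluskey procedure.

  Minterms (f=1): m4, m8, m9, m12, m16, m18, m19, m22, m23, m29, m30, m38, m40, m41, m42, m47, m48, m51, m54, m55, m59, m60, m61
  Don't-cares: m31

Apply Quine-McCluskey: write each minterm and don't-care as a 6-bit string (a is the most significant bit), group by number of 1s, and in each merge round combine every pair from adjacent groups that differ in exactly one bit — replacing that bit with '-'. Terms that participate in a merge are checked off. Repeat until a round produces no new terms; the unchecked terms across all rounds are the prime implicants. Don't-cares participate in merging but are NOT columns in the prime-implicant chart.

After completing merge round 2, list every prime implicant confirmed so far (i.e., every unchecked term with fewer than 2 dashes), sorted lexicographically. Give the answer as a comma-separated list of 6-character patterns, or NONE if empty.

-10000, -11101, 00-100, 001-00, 0100-0, 0111-1, 1-0110, 1010-0, 101111, 11-011, 11110-

Round 0: 000100✓ 001000✓ 001001✓ 001100✓ 010000✓ 010010✓ 010011✓ 010110✓ 010111✓ 011101✓ 011110✓ 011111✓ 100110✓ 101000✓ 101001✓ 101010✓ 101111 110000✓ 110011✓ 110110✓ 110111✓ 111011✓ 111100✓ 111101✓
Round 1: -01000✓ -01001✓ -10000 -10011✓ -10110✓ -10111✓ -11101 00-100 001-00 00100-✓ 01-110✓ 01-111✓ 010-10✓ 010-11✓ 0100-0 01001-✓ 01011-✓ 0111-1 01111-✓ 1-0110 1010-0 10100-✓ 11-011 110-11✓ 11011-✓ 11110-
Round 2: -0100- -10-11 -1011- 01-11- 010-1-
PIs = {-0100-, -10-11, -10000, -1011-, -11101, 00-100, 001-00, 01-11-, 010-1-, 0100-0, 0111-1, 1-0110, 1010-0, 101111, 11-011, 11110-}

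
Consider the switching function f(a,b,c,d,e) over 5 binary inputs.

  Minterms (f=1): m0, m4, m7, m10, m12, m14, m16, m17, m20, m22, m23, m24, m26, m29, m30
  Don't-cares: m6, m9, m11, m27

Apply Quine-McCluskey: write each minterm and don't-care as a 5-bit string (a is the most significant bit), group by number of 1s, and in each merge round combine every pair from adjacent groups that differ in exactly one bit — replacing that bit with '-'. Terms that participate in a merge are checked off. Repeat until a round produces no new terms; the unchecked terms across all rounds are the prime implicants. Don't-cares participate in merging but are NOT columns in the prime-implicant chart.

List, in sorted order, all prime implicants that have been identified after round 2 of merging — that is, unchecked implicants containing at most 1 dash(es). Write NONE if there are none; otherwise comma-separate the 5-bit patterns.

[col 0] 00000*, 00100*, 00110*, 00111*, 01001*, 01010*, 01011*, 01100*, 01110*, 10000*, 10001*, 10100*, 10110*, 10111*, 11000*, 11010*, 11011*, 11101, 11110*
[col 1] -0000*, -0100*, -0110*, -0111*, -1010*, -1011*, -1110*, 0-100*, 0-110*, 00-00*, 001-0*, 0011-*, 01-10*, 010-1, 0101-*, 011-0*, 1-000, 1-110*, 10-00*, 1000-, 101-0*, 1011-*, 11-10*, 110-0, 1101-*
[col 2] --110, -0-00, -01-0, -011-, -1-10, -101-, 0-1-0
Prime implicants: --110, -0-00, -01-0, -011-, -1-10, -101-, 0-1-0, 010-1, 1-000, 1000-, 110-0, 11101

010-1, 1-000, 1000-, 110-0, 11101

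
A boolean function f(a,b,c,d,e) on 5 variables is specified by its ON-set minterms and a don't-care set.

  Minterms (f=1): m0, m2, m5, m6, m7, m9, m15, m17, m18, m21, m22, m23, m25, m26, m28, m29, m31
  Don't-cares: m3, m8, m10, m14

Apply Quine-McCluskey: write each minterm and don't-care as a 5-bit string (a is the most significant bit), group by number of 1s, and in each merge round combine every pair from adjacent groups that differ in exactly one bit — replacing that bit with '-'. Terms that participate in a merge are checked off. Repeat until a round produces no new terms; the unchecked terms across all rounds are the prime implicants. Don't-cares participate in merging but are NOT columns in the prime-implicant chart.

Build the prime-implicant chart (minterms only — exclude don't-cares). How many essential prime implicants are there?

5

Round 0: 00000✓ 00010✓ 00011✓ 00101✓ 00110✓ 00111✓ 01000✓ 01001✓ 01010✓ 01110✓ 01111✓ 10001✓ 10010✓ 10101✓ 10110✓ 10111✓ 11001✓ 11010✓ 11100✓ 11101✓ 11111✓
Round 1: -0010✓ -0101✓ -0110✓ -0111✓ -1001 -1010✓ -1111✓ 0-000✓ 0-010✓ 0-110✓ 0-111✓ 00-10✓ 00-11✓ 000-0✓ 0001-✓ 001-1✓ 0011-✓ 01-10✓ 010-0✓ 0100- 0111-✓ 1-001✓ 1-010✓ 1-101✓ 1-111✓ 10-01✓ 10-10✓ 101-1✓ 1011-✓ 11-01✓ 111-1✓ 1110-
Round 2: --010 --111 -0-10 -01-1 -011- 0--10 0-0-0 0-11- 00-1- 1--01 1-1-1
PIs = {--010, --111, -0-10, -01-1, -011-, -1001, 0--10, 0-0-0, 0-11-, 00-1-, 0100-, 1--01, 1-1-1, 1110-}
Coverage chart:
  m0: 0-0-0 ←essential
  m2: --010,-0-10,0--10,0-0-0,00-1-
  m5: -01-1 ←essential
  m6: -0-10,-011-,0--10,0-11-,00-1-
  m7: --111,-01-1,-011-,0-11-,00-1-
  m9: -1001,0100-
  m15: --111,0-11-
  m17: 1--01 ←essential
  m18: --010,-0-10
  m21: -01-1,1--01,1-1-1
  m22: -0-10,-011-
  m23: --111,-01-1,-011-,1-1-1
  m25: -1001,1--01
  m26: --010 ←essential
  m28: 1110- ←essential
  m29: 1--01,1-1-1,1110-
  m31: --111,1-1-1
Essential: --010, -01-1, 0-0-0, 1--01, 1110-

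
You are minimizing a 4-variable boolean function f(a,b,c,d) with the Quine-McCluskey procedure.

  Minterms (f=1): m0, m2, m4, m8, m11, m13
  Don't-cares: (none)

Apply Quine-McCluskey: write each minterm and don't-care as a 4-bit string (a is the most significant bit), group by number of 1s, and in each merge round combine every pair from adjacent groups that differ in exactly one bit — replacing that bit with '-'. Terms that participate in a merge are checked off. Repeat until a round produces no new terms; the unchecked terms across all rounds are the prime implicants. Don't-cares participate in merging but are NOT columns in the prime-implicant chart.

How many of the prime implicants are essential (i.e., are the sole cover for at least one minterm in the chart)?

5

Round 0: 0000✓ 0010✓ 0100✓ 1000✓ 1011 1101
Round 1: -000 0-00 00-0
PIs = {-000, 0-00, 00-0, 1011, 1101}
Coverage chart:
  m0: -000,0-00,00-0
  m2: 00-0 ←essential
  m4: 0-00 ←essential
  m8: -000 ←essential
  m11: 1011 ←essential
  m13: 1101 ←essential
Essential: -000, 0-00, 00-0, 1011, 1101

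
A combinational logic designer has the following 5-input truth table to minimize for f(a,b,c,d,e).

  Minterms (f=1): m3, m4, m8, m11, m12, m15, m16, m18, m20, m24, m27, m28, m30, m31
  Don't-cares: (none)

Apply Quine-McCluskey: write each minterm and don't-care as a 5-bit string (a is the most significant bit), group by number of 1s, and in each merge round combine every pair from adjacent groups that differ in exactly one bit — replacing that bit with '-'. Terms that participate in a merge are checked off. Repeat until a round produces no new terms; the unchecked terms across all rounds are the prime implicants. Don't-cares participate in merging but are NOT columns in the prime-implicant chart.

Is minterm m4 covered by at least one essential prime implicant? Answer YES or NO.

size-2^0 implicants → 00011(✓)  00100(✓)  01000(✓)  01011(✓)  01100(✓)  01111(✓)  10000(✓)  10010(✓)  10100(✓)  11000(✓)  11011(✓)  11100(✓)  11110(✓)  11111(✓)
size-2^1 implicants → -0100(✓)  -1000(✓)  -1011(✓)  -1100(✓)  -1111(✓)  0-011  0-100(✓)  01-00(✓)  01-11(✓)  1-000(✓)  1-100(✓)  10-00(✓)  100-0  11-00(✓)  11-11(✓)  111-0  1111-
size-2^2 implicants → --100  -1-00  -1-11  1--00
Unchecked terms (primes): --100, -1-00, -1-11, 0-011, 1--00, 100-0, 111-0, 1111-
Minterm coverage:
  m3 ⊆ 0-011 [E]
  m4 ⊆ --100 [E]
  m8 ⊆ -1-00 [E]
  m11 ⊆ -1-11,0-011
  m12 ⊆ --100,-1-00
  m15 ⊆ -1-11 [E]
  m16 ⊆ 1--00,100-0
  m18 ⊆ 100-0 [E]
  m20 ⊆ --100,1--00
  m24 ⊆ -1-00,1--00
  m27 ⊆ -1-11 [E]
  m28 ⊆ --100,-1-00,1--00,111-0
  m30 ⊆ 111-0,1111-
  m31 ⊆ -1-11,1111-
E = {--100, -1-00, -1-11, 0-011, 100-0}

YES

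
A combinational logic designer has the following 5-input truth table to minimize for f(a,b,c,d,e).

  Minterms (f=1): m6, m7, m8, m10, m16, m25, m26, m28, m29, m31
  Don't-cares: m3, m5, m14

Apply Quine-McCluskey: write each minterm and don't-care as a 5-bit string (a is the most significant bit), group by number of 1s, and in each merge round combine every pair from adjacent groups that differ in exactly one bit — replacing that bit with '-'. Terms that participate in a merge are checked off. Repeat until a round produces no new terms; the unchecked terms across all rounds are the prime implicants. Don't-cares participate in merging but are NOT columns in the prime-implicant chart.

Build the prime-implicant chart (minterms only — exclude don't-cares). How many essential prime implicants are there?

6

Round 0: 00011✓ 00101✓ 00110✓ 00111✓ 01000✓ 01010✓ 01110✓ 10000 11001✓ 11010✓ 11100✓ 11101✓ 11111✓
Round 1: -1010 0-110 00-11 001-1 0011- 01-10 010-0 11-01 111-1 1110-
PIs = {-1010, 0-110, 00-11, 001-1, 0011-, 01-10, 010-0, 10000, 11-01, 111-1, 1110-}
Coverage chart:
  m6: 0-110,0011-
  m7: 00-11,001-1,0011-
  m8: 010-0 ←essential
  m10: -1010,01-10,010-0
  m16: 10000 ←essential
  m25: 11-01 ←essential
  m26: -1010 ←essential
  m28: 1110- ←essential
  m29: 11-01,111-1,1110-
  m31: 111-1 ←essential
Essential: -1010, 010-0, 10000, 11-01, 111-1, 1110-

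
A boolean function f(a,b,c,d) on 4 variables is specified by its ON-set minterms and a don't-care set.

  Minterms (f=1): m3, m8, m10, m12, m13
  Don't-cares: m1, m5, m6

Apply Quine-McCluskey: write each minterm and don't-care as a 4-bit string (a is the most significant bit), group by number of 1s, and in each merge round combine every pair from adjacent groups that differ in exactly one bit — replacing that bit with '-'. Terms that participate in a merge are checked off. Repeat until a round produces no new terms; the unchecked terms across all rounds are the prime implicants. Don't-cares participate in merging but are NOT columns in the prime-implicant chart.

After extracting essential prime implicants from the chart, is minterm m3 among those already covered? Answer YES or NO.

[col 0] 0001*, 0011*, 0101*, 0110, 1000*, 1010*, 1100*, 1101*
[col 1] -101, 0-01, 00-1, 1-00, 10-0, 110-
Prime implicants: -101, 0-01, 00-1, 0110, 1-00, 10-0, 110-
PI chart (minterm → PIs covering it):
  3 | 00-1  (sole → essential)
  8 | 1-00,10-0
  10 | 10-0  (sole → essential)
  12 | 1-00,110-
  13 | -101,110-
Essential prime implicants: 00-1, 10-0

YES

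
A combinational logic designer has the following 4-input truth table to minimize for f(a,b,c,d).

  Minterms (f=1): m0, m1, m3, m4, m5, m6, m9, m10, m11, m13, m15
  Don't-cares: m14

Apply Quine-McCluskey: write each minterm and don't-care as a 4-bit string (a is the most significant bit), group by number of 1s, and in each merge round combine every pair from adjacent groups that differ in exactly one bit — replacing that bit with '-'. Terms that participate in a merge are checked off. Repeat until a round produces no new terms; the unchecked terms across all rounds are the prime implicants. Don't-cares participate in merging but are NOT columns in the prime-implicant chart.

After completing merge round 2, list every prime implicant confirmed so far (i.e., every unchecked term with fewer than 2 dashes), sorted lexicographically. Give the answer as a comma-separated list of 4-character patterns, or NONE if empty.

-110, 01-0

[col 0] 0000*, 0001*, 0011*, 0100*, 0101*, 0110*, 1001*, 1010*, 1011*, 1101*, 1110*, 1111*
[col 1] -001*, -011*, -101*, -110, 0-00*, 0-01*, 00-1*, 000-*, 01-0, 010-*, 1-01*, 1-10*, 1-11*, 10-1*, 101-*, 11-1*, 111-*
[col 2] --01, -0-1, 0-0-, 1--1, 1-1-
Prime implicants: --01, -0-1, -110, 0-0-, 01-0, 1--1, 1-1-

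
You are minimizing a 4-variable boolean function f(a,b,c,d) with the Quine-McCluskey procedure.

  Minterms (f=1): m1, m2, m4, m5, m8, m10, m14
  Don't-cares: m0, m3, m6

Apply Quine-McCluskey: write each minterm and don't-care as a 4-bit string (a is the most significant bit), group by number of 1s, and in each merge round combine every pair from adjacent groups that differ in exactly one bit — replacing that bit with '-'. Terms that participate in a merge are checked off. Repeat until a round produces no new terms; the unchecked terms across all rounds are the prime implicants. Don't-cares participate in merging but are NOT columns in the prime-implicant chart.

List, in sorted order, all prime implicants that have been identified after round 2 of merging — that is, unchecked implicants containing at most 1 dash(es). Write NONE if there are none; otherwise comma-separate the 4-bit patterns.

NONE

Round 0: 0000✓ 0001✓ 0010✓ 0011✓ 0100✓ 0101✓ 0110✓ 1000✓ 1010✓ 1110✓
Round 1: -000✓ -010✓ -110✓ 0-00✓ 0-01✓ 0-10✓ 00-0✓ 00-1✓ 000-✓ 001-✓ 01-0✓ 010-✓ 1-10✓ 10-0✓
Round 2: --10 -0-0 0--0 0-0- 00--
PIs = {--10, -0-0, 0--0, 0-0-, 00--}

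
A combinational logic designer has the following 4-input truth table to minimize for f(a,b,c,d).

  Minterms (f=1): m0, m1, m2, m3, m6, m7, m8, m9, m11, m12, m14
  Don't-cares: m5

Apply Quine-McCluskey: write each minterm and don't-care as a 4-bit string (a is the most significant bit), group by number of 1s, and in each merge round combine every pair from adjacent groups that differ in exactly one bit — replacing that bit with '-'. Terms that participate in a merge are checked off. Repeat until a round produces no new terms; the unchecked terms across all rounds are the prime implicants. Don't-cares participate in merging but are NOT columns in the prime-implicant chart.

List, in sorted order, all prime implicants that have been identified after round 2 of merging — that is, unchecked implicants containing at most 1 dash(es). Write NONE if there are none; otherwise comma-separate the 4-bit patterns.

Round 0: 0000✓ 0001✓ 0010✓ 0011✓ 0101✓ 0110✓ 0111✓ 1000✓ 1001✓ 1011✓ 1100✓ 1110✓
Round 1: -000✓ -001✓ -011✓ -110 0-01✓ 0-10✓ 0-11✓ 00-0✓ 00-1✓ 000-✓ 001-✓ 01-1✓ 011-✓ 1-00 10-1✓ 100-✓ 11-0
Round 2: -0-1 -00- 0--1 0-1- 00--
PIs = {-0-1, -00-, -110, 0--1, 0-1-, 00--, 1-00, 11-0}

-110, 1-00, 11-0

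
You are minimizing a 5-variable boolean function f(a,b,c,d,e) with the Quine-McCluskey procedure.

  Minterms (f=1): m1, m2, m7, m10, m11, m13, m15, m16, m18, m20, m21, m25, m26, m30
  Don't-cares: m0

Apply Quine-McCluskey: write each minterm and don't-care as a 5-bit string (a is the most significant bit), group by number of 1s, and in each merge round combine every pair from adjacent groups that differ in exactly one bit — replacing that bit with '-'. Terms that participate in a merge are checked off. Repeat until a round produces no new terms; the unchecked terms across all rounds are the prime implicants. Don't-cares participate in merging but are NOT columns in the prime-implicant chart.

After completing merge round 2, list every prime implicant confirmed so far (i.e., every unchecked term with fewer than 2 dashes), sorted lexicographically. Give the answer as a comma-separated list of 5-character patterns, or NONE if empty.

size-2^0 implicants → 00000(✓)  00001(✓)  00010(✓)  00111(✓)  01010(✓)  01011(✓)  01101(✓)  01111(✓)  10000(✓)  10010(✓)  10100(✓)  10101(✓)  11001  11010(✓)  11110(✓)
size-2^1 implicants → -0000(✓)  -0010(✓)  -1010(✓)  0-010(✓)  0-111  000-0(✓)  0000-  01-11  0101-  011-1  1-010(✓)  10-00  100-0(✓)  1010-  11-10
size-2^2 implicants → --010  -00-0
Unchecked terms (primes): --010, -00-0, 0-111, 0000-, 01-11, 0101-, 011-1, 10-00, 1010-, 11-10, 11001

0-111, 0000-, 01-11, 0101-, 011-1, 10-00, 1010-, 11-10, 11001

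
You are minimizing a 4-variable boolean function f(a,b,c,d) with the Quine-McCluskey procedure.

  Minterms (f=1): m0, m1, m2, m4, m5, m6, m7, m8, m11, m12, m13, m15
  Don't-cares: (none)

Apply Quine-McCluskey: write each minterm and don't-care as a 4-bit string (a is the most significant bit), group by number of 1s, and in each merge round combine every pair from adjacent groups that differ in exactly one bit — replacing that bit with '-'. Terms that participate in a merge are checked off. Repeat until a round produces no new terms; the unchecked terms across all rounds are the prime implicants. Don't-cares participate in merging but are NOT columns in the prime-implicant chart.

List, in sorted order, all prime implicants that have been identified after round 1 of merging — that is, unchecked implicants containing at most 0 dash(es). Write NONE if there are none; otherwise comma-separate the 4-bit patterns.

size-2^0 implicants → 0000(✓)  0001(✓)  0010(✓)  0100(✓)  0101(✓)  0110(✓)  0111(✓)  1000(✓)  1011(✓)  1100(✓)  1101(✓)  1111(✓)
size-2^1 implicants → -000(✓)  -100(✓)  -101(✓)  -111(✓)  0-00(✓)  0-01(✓)  0-10(✓)  00-0(✓)  000-(✓)  01-0(✓)  01-1(✓)  010-(✓)  011-(✓)  1-00(✓)  1-11  11-1(✓)  110-(✓)
size-2^2 implicants → --00  -1-1  -10-  0--0  0-0-  01--
Unchecked terms (primes): --00, -1-1, -10-, 0--0, 0-0-, 01--, 1-11

NONE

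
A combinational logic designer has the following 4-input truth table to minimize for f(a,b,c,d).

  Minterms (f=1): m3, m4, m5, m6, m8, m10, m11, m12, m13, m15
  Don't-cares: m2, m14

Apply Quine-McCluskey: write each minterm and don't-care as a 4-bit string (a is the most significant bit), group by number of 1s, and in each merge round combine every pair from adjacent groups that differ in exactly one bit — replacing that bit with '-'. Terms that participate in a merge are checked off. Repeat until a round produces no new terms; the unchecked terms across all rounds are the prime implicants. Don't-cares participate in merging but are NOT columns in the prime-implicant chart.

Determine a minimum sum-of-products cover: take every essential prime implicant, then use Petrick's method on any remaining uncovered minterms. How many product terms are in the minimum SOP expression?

5

Round 0: 0010✓ 0011✓ 0100✓ 0101✓ 0110✓ 1000✓ 1010✓ 1011✓ 1100✓ 1101✓ 1110✓ 1111✓
Round 1: -010✓ -011✓ -100✓ -101✓ -110✓ 0-10✓ 001-✓ 01-0✓ 010-✓ 1-00✓ 1-10✓ 1-11✓ 10-0✓ 101-✓ 11-0✓ 11-1✓ 110-✓ 111-✓
Round 2: --10 -01- -1-0 -10- 1--0 1-1- 11--
PIs = {--10, -01-, -1-0, -10-, 1--0, 1-1-, 11--}
Coverage chart:
  m3: -01- ←essential
  m4: -1-0,-10-
  m5: -10- ←essential
  m6: --10,-1-0
  m8: 1--0 ←essential
  m10: --10,-01-,1--0,1-1-
  m11: -01-,1-1-
  m12: -1-0,-10-,1--0,11--
  m13: -10-,11--
  m15: 1-1-,11--
Essential: -01-, -10-, 1--0
Petrick residual → --10, 1-1-
Min cover (5 terms): cd' + b'c + bc' + ad' + ac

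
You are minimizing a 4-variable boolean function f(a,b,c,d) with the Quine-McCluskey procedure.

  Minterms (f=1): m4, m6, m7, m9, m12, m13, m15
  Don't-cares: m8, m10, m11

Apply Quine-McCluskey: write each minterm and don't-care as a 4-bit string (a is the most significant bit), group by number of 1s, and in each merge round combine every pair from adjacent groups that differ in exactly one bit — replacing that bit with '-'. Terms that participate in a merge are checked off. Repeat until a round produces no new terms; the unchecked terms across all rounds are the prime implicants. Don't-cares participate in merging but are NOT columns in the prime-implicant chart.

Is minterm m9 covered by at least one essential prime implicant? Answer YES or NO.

[col 0] 0100*, 0110*, 0111*, 1000*, 1001*, 1010*, 1011*, 1100*, 1101*, 1111*
[col 1] -100, -111, 01-0, 011-, 1-00*, 1-01*, 1-11*, 10-0*, 10-1*, 100-*, 101-*, 11-1*, 110-*
[col 2] 1--1, 1-0-, 10--
Prime implicants: -100, -111, 01-0, 011-, 1--1, 1-0-, 10--
PI chart (minterm → PIs covering it):
  4 | -100,01-0
  6 | 01-0,011-
  7 | -111,011-
  9 | 1--1,1-0-,10--
  12 | -100,1-0-
  13 | 1--1,1-0-
  15 | -111,1--1
(no essential prime implicants)

NO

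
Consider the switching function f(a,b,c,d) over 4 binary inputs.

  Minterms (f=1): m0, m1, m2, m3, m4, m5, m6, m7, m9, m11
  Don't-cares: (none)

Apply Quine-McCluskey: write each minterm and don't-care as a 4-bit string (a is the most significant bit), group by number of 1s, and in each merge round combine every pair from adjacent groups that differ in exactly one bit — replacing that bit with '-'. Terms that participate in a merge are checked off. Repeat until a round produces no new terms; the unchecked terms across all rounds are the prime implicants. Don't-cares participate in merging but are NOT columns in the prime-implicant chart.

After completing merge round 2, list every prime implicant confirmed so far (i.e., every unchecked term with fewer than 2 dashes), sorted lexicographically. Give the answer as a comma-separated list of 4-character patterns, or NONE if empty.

NONE

size-2^0 implicants → 0000(✓)  0001(✓)  0010(✓)  0011(✓)  0100(✓)  0101(✓)  0110(✓)  0111(✓)  1001(✓)  1011(✓)
size-2^1 implicants → -001(✓)  -011(✓)  0-00(✓)  0-01(✓)  0-10(✓)  0-11(✓)  00-0(✓)  00-1(✓)  000-(✓)  001-(✓)  01-0(✓)  01-1(✓)  010-(✓)  011-(✓)  10-1(✓)
size-2^2 implicants → -0-1  0--0(✓)  0--1(✓)  0-0-(✓)  0-1-(✓)  00--(✓)  01--(✓)
size-2^3 implicants → 0---
Unchecked terms (primes): -0-1, 0---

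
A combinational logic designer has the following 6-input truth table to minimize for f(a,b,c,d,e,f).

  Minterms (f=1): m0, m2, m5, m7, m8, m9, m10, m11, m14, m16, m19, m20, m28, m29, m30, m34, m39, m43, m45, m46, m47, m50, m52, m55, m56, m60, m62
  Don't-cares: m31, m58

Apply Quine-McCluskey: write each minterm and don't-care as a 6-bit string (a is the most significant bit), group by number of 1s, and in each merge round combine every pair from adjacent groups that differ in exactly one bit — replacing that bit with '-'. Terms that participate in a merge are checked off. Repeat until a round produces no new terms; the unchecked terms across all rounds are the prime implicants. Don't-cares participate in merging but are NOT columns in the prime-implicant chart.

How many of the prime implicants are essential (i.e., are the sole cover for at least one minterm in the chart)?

Round 0: 000000✓ 000010✓ 000101✓ 000111✓ 001000✓ 001001✓ 001010✓ 001011✓ 001110✓ 010000✓ 010011 010100✓ 011100✓ 011101✓ 011110✓ 011111✓ 100010✓ 100111✓ 101011✓ 101101✓ 101110✓ 101111✓ 110010✓ 110100✓ 110111✓ 111000✓ 111010✓ 111100✓ 111110✓
Round 1: -00010 -00111 -01011 -01110✓ -10100✓ -11100✓ -11110✓ 0-0000 0-1110✓ 00-000✓ 00-010✓ 0000-0✓ 0001-1 001-10 0010-0✓ 0010-1✓ 00100-✓ 00101-✓ 01-100✓ 010-00 0111-0✓ 0111-1✓ 01110-✓ 01111-✓ 1-0010 1-0111 1-1110✓ 10-111 101-11 1011-1 10111- 11-010 11-100✓ 111-00✓ 111-10✓ 1110-0✓ 1111-0✓
Round 2: --1110 -1-100 -111-0 00-0-0 0010-- 0111-- 111--0
PIs = {--1110, -00010, -00111, -01011, -1-100, -111-0, 0-0000, 00-0-0, 0001-1, 001-10, 0010--, 010-00, 010011, 0111--, 1-0010, 1-0111, 10-111, 101-11, 1011-1, 10111-, 11-010, 111--0}
Coverage chart:
  m0: 0-0000,00-0-0
  m2: -00010,00-0-0
  m5: 0001-1 ←essential
  m7: -00111,0001-1
  m8: 00-0-0,0010--
  m9: 0010-- ←essential
  m10: 00-0-0,001-10,0010--
  m11: -01011,0010--
  m14: --1110,001-10
  m16: 0-0000,010-00
  m19: 010011 ←essential
  m20: -1-100,010-00
  m28: -1-100,-111-0,0111--
  m29: 0111-- ←essential
  m30: --1110,-111-0,0111--
  m34: -00010,1-0010
  m39: -00111,1-0111,10-111
  m43: -01011,101-11
  m45: 1011-1 ←essential
  m46: --1110,10111-
  m47: 10-111,101-11,1011-1,10111-
  m50: 1-0010,11-010
  m52: -1-100 ←essential
  m55: 1-0111 ←essential
  m56: 111--0 ←essential
  m60: -1-100,-111-0,111--0
  m62: --1110,-111-0,111--0
Essential: -1-100, 0001-1, 0010--, 010011, 0111--, 1-0111, 1011-1, 111--0

8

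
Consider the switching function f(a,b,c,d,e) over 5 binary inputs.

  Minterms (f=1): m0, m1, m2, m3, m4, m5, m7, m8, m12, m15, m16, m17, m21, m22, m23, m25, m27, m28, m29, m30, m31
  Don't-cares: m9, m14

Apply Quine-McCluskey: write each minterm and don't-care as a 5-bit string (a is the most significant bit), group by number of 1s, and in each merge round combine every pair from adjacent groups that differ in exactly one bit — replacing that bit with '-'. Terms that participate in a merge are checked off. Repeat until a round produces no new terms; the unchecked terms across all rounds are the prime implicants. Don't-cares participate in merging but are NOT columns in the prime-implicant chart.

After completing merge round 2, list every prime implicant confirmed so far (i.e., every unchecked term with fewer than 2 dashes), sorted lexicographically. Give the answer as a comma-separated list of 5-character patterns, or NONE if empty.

NONE

size-2^0 implicants → 00000(✓)  00001(✓)  00010(✓)  00011(✓)  00100(✓)  00101(✓)  00111(✓)  01000(✓)  01001(✓)  01100(✓)  01110(✓)  01111(✓)  10000(✓)  10001(✓)  10101(✓)  10110(✓)  10111(✓)  11001(✓)  11011(✓)  11100(✓)  11101(✓)  11110(✓)  11111(✓)
size-2^1 implicants → -0000(✓)  -0001(✓)  -0101(✓)  -0111(✓)  -1001(✓)  -1100(✓)  -1110(✓)  -1111(✓)  0-000(✓)  0-001(✓)  0-100(✓)  0-111(✓)  00-00(✓)  00-01(✓)  00-11(✓)  000-0(✓)  000-1(✓)  0000-(✓)  0001-(✓)  001-1(✓)  0010-(✓)  01-00(✓)  0100-(✓)  011-0(✓)  0111-(✓)  1-001(✓)  1-101(✓)  1-110(✓)  1-111(✓)  10-01(✓)  1000-(✓)  101-1(✓)  1011-(✓)  11-01(✓)  11-11(✓)  110-1(✓)  111-0(✓)  111-1(✓)  1110-(✓)  1111-(✓)
size-2^2 implicants → --001  --111  -0-01  -000-  -01-1  -11-0  -111-  0--00  0-00-  00--1  00-0-  000--  1--01  1-1-1  1-11-  11--1  111--
Unchecked terms (primes): --001, --111, -0-01, -000-, -01-1, -11-0, -111-, 0--00, 0-00-, 00--1, 00-0-, 000--, 1--01, 1-1-1, 1-11-, 11--1, 111--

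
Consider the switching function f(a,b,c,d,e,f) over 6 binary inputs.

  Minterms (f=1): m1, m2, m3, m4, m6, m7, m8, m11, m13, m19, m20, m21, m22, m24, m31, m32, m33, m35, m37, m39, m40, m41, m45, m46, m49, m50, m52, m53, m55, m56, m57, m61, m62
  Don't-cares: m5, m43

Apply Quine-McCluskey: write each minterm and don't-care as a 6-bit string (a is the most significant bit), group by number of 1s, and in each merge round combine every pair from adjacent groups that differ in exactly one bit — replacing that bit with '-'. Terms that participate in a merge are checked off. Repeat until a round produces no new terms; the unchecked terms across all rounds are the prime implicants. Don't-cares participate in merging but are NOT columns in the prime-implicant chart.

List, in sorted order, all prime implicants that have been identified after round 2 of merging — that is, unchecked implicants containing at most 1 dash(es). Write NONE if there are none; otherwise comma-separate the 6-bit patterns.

0-0011, 011111, 1-1110, 110010

size-2^0 implicants → 000001(✓)  000010(✓)  000011(✓)  000100(✓)  000101(✓)  000110(✓)  000111(✓)  001000(✓)  001011(✓)  001101(✓)  010011(✓)  010100(✓)  010101(✓)  010110(✓)  011000(✓)  011111  100000(✓)  100001(✓)  100011(✓)  100101(✓)  100111(✓)  101000(✓)  101001(✓)  101011(✓)  101101(✓)  101110(✓)  110001(✓)  110010  110100(✓)  110101(✓)  110111(✓)  111000(✓)  111001(✓)  111101(✓)  111110(✓)
size-2^1 implicants → -00001(✓)  -00011(✓)  -00101(✓)  -00111(✓)  -01000(✓)  -01011(✓)  -01101(✓)  -10100(✓)  -10101(✓)  -11000(✓)  0-0011  0-0100(✓)  0-0101(✓)  0-0110(✓)  0-1000(✓)  00-011(✓)  00-101(✓)  000-01(✓)  000-10(✓)  000-11(✓)  0000-1(✓)  00001-(✓)  0001-0(✓)  0001-1(✓)  00010-(✓)  00011-(✓)  0101-0(✓)  01010-(✓)  1-0001(✓)  1-0101(✓)  1-0111(✓)  1-1000(✓)  1-1001(✓)  1-1101(✓)  1-1110  10-000(✓)  10-001(✓)  10-011(✓)  10-101(✓)  100-01(✓)  100-11(✓)  1000-1(✓)  10000-(✓)  1001-1(✓)  101-01(✓)  1010-1(✓)  10100-(✓)  11-001(✓)  11-101(✓)  110-01(✓)  1101-1(✓)  11010-(✓)  111-01(✓)  11100-(✓)
size-2^2 implicants → --0101  --1000  -0-011  -0-101  -00-01(✓)  -00-11(✓)  -000-1(✓)  -001-1(✓)  -1010-  0-01-0  0-010-  000--1(✓)  000-1-  0001--  1--001(✓)  1--101(✓)  1-0-01(✓)  1-01-1  1-1-01(✓)  1-100-  10--01(✓)  10-0-1  10-00-  100--1(✓)  11--01(✓)
size-2^3 implicants → -00--1  1---01
Unchecked terms (primes): --0101, --1000, -0-011, -0-101, -00--1, -1010-, 0-0011, 0-01-0, 0-010-, 000-1-, 0001--, 011111, 1---01, 1-01-1, 1-100-, 1-1110, 10-0-1, 10-00-, 110010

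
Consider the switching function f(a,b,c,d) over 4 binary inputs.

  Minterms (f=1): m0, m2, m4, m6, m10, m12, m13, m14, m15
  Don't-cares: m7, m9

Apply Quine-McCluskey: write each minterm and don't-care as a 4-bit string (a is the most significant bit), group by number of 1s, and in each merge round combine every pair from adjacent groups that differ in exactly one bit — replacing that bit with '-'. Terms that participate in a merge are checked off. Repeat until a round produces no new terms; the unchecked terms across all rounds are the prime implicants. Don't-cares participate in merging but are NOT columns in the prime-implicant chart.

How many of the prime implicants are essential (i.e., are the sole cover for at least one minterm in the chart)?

size-2^0 implicants → 0000(✓)  0010(✓)  0100(✓)  0110(✓)  0111(✓)  1001(✓)  1010(✓)  1100(✓)  1101(✓)  1110(✓)  1111(✓)
size-2^1 implicants → -010(✓)  -100(✓)  -110(✓)  -111(✓)  0-00(✓)  0-10(✓)  00-0(✓)  01-0(✓)  011-(✓)  1-01  1-10(✓)  11-0(✓)  11-1(✓)  110-(✓)  111-(✓)
size-2^2 implicants → --10  -1-0  -11-  0--0  11--
Unchecked terms (primes): --10, -1-0, -11-, 0--0, 1-01, 11--
Minterm coverage:
  m0 ⊆ 0--0 [E]
  m2 ⊆ --10,0--0
  m4 ⊆ -1-0,0--0
  m6 ⊆ --10,-1-0,-11-,0--0
  m10 ⊆ --10 [E]
  m12 ⊆ -1-0,11--
  m13 ⊆ 1-01,11--
  m14 ⊆ --10,-1-0,-11-,11--
  m15 ⊆ -11-,11--
E = {--10, 0--0}

2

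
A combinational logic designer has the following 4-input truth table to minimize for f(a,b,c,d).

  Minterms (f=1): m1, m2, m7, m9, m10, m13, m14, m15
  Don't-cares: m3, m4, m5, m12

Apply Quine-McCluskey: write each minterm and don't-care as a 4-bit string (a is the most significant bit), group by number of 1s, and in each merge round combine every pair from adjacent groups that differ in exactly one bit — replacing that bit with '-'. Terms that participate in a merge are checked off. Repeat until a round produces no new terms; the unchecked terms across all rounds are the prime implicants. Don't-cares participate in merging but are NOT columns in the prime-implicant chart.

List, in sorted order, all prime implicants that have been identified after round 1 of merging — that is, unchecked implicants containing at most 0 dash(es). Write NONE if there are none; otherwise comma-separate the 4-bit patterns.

NONE

size-2^0 implicants → 0001(✓)  0010(✓)  0011(✓)  0100(✓)  0101(✓)  0111(✓)  1001(✓)  1010(✓)  1100(✓)  1101(✓)  1110(✓)  1111(✓)
size-2^1 implicants → -001(✓)  -010  -100(✓)  -101(✓)  -111(✓)  0-01(✓)  0-11(✓)  00-1(✓)  001-  01-1(✓)  010-(✓)  1-01(✓)  1-10  11-0(✓)  11-1(✓)  110-(✓)  111-(✓)
size-2^2 implicants → --01  -1-1  -10-  0--1  11--
Unchecked terms (primes): --01, -010, -1-1, -10-, 0--1, 001-, 1-10, 11--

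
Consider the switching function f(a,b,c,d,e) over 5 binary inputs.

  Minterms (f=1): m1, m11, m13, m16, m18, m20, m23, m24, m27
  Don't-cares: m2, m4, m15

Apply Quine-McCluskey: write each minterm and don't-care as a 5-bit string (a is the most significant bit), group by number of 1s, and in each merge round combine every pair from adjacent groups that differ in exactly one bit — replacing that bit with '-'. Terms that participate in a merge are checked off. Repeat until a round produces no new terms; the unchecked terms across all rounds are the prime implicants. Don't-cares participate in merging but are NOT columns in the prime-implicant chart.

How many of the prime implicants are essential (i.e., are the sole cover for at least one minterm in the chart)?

5

[col 0] 00001, 00010*, 00100*, 01011*, 01101*, 01111*, 10000*, 10010*, 10100*, 10111, 11000*, 11011*
[col 1] -0010, -0100, -1011, 01-11, 011-1, 1-000, 10-00, 100-0
Prime implicants: -0010, -0100, -1011, 00001, 01-11, 011-1, 1-000, 10-00, 100-0, 10111
PI chart (minterm → PIs covering it):
  1 | 00001  (sole → essential)
  11 | -1011,01-11
  13 | 011-1  (sole → essential)
  16 | 1-000,10-00,100-0
  18 | -0010,100-0
  20 | -0100,10-00
  23 | 10111  (sole → essential)
  24 | 1-000  (sole → essential)
  27 | -1011  (sole → essential)
Essential prime implicants: -1011, 00001, 011-1, 1-000, 10111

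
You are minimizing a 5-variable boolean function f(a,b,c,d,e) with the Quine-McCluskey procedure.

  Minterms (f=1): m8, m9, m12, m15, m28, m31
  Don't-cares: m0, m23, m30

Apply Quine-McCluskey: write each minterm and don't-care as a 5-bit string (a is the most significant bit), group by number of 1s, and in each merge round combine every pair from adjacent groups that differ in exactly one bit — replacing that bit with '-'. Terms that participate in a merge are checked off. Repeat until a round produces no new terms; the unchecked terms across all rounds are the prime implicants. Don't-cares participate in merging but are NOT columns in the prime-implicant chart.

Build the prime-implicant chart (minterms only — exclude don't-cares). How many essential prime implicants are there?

size-2^0 implicants → 00000(✓)  01000(✓)  01001(✓)  01100(✓)  01111(✓)  10111(✓)  11100(✓)  11110(✓)  11111(✓)
size-2^1 implicants → -1100  -1111  0-000  01-00  0100-  1-111  111-0  1111-
Unchecked terms (primes): -1100, -1111, 0-000, 01-00, 0100-, 1-111, 111-0, 1111-
Minterm coverage:
  m8 ⊆ 0-000,01-00,0100-
  m9 ⊆ 0100- [E]
  m12 ⊆ -1100,01-00
  m15 ⊆ -1111 [E]
  m28 ⊆ -1100,111-0
  m31 ⊆ -1111,1-111,1111-
E = {-1111, 0100-}

2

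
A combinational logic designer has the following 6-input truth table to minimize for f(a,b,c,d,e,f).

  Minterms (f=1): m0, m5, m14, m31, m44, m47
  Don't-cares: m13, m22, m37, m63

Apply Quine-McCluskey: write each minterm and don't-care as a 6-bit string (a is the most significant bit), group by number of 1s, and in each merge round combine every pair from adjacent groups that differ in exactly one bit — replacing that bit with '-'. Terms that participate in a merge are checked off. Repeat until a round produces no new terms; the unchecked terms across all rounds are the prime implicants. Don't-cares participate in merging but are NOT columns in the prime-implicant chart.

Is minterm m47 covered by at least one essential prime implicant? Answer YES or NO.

size-2^0 implicants → 000000  000101(✓)  001101(✓)  001110  010110  011111(✓)  100101(✓)  101100  101111(✓)  111111(✓)
size-2^1 implicants → -00101  -11111  00-101  1-1111
Unchecked terms (primes): -00101, -11111, 00-101, 000000, 001110, 010110, 1-1111, 101100
Minterm coverage:
  m0 ⊆ 000000 [E]
  m5 ⊆ -00101,00-101
  m14 ⊆ 001110 [E]
  m31 ⊆ -11111 [E]
  m44 ⊆ 101100 [E]
  m47 ⊆ 1-1111 [E]
E = {-11111, 000000, 001110, 1-1111, 101100}

YES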